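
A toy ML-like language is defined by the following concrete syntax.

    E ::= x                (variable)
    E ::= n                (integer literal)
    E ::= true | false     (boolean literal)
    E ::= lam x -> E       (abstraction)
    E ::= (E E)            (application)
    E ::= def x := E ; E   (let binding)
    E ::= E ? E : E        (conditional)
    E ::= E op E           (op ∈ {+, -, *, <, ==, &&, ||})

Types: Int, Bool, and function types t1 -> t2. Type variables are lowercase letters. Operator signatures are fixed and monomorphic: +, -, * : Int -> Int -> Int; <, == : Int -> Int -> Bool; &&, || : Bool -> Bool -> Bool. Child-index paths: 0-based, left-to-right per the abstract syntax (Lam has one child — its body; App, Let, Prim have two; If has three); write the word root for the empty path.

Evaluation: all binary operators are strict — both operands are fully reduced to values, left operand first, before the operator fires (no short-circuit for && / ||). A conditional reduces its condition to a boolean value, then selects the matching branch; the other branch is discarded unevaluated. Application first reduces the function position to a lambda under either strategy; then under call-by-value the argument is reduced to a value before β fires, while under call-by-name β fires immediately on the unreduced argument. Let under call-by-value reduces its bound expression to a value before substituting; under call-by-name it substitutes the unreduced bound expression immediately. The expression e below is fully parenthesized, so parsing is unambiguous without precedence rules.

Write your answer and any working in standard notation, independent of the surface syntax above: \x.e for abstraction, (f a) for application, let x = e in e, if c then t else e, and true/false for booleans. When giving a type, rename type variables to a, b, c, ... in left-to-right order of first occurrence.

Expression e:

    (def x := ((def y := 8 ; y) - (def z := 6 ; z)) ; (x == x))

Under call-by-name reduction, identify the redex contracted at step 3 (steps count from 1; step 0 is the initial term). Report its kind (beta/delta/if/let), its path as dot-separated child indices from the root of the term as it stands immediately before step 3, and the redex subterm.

Working:
step 0: (let x = ((let y = 8 in y) - (let z = 6 in z)) in (x == x))
step 1: [let@root] (((let y = 8 in y) - (let z = 6 in z)) == ((let y = 8 in y) - (let z = 6 in z)))
step 2: [let@0.0] ((8 - (let z = 6 in z)) == ((let y = 8 in y) - (let z = 6 in z)))
step 3: [let@0.1] ((8 - 6) == ((let y = 8 in y) - (let z = 6 in z)))

Answer: let at 0.1 : (let z = 6 in z)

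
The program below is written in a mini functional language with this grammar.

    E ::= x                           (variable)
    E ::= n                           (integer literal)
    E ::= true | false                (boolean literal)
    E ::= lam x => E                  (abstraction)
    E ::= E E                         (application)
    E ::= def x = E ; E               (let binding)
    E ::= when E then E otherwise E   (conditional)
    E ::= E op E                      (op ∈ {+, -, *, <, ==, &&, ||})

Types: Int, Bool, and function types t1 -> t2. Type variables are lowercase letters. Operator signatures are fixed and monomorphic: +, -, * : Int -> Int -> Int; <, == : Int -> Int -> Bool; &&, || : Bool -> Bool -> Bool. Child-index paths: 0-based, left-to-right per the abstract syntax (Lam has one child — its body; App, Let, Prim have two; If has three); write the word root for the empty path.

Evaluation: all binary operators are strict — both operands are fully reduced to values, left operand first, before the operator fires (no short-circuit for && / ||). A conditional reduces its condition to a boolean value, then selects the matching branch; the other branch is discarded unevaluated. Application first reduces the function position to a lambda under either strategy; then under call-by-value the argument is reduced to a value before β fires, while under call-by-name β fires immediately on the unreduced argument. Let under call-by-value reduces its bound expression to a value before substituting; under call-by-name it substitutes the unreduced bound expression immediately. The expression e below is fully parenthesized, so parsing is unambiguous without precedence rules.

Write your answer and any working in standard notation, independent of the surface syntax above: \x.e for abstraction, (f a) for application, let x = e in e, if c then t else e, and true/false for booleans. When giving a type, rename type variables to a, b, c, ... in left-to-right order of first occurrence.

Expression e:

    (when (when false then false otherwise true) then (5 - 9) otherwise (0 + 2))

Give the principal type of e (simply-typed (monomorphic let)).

Answer: Int

Trace:
  unify Bool ~ Bool
  unify Bool ~ Bool
  unify Bool ~ Bool
  unify Int ~ Int
  unify Int ~ Int
  unify Int ~ Int
  unify Int ~ Int
  unify Int ~ Int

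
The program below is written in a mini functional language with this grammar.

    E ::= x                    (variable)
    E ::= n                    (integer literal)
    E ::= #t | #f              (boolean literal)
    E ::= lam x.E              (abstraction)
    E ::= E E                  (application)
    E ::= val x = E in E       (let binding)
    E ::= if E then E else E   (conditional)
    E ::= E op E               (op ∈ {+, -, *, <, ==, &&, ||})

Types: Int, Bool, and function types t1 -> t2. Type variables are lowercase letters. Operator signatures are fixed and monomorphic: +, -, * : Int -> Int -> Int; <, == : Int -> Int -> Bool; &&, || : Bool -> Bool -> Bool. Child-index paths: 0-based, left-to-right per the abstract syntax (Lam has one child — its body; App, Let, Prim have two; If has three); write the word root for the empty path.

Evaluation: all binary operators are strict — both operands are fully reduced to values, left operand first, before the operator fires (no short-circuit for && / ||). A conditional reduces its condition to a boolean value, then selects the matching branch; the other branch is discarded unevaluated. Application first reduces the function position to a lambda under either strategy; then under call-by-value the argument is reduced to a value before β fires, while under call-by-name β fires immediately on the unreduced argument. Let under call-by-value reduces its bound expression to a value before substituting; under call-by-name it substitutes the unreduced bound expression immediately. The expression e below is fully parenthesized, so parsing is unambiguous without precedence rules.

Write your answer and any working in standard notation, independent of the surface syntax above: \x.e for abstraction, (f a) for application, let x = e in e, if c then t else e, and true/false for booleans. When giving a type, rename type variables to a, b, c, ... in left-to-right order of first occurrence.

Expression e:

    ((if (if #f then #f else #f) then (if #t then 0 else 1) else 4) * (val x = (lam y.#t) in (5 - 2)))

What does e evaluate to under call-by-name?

Derivation:
step 0: ((if (if false then false else false) then (if true then 0 else 1) else 4) * (let x = (\y.true) in (5 - 2)))
step 1: [if@0.0] ((if false then (if true then 0 else 1) else 4) * (let x = (\y.true) in (5 - 2)))
step 2: [if@0] (4 * (let x = (\y.true) in (5 - 2)))
step 3: [let@1] (4 * (5 - 2))
step 4: [delta@1] (4 * 3)
step 5: [delta@root] 12

Answer: 12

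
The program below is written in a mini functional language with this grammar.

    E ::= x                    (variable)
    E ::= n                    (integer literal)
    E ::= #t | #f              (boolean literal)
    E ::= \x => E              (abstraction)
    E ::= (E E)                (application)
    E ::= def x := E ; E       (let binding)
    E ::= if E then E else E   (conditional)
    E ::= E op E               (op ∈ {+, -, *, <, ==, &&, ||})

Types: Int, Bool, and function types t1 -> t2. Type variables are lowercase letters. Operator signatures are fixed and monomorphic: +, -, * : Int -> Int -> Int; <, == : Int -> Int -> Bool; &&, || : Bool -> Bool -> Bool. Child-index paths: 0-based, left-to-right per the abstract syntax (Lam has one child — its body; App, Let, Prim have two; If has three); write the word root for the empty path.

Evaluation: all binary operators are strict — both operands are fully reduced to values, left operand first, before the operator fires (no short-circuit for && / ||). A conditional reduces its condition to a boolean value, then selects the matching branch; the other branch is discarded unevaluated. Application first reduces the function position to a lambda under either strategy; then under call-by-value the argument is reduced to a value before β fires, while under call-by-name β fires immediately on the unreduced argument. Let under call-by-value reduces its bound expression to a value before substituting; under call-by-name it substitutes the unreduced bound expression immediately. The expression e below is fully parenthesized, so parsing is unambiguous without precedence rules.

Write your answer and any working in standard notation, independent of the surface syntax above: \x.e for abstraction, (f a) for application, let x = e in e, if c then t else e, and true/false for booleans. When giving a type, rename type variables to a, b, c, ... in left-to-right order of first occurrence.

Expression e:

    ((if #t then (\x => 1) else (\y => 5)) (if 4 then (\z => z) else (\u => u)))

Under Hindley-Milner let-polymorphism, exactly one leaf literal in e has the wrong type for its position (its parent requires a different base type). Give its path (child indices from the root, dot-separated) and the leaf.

Answer: 1.0 : 4

Trace:
  unify Bool ~ Bool
\x._ : a -> Int
\y._ : b -> Int
  unify a -> Int ~ b -> Int
  unify a ~ b
  unify Int ~ Int
  unify Int ~ Bool
  FAIL: mismatch Int ~ Bool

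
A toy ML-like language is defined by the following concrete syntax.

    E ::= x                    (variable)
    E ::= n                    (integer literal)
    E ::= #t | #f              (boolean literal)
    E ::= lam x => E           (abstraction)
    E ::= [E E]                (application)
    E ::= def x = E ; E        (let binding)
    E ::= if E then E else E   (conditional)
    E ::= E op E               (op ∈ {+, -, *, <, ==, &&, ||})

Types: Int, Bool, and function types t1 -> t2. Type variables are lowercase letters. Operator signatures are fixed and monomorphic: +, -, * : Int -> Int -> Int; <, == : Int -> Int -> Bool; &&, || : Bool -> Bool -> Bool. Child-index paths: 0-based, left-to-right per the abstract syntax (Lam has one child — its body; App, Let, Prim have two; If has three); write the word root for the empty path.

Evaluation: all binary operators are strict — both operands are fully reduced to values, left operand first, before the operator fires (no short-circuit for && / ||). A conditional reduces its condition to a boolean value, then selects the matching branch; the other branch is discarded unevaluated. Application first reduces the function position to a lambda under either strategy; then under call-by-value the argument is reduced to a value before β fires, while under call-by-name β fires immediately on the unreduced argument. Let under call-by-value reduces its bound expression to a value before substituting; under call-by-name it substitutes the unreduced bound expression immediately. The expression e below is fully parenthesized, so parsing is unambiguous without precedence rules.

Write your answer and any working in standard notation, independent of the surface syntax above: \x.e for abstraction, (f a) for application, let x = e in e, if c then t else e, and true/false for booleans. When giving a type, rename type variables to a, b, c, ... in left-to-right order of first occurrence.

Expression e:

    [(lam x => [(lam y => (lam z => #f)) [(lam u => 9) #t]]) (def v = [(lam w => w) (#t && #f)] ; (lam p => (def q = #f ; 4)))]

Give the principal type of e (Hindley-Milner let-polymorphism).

Working:
\z._ : c -> Bool
\y._ : b -> c -> Bool
\u._ : d -> Int
  unify d -> Int ~ Bool -> e
  unify d ~ Bool
  unify Int ~ e
_ _ : Int
  unify b -> c -> Bool ~ Int -> f
  unify b ~ Int
  unify c -> Bool ~ f
_ _ : c -> Bool
\x._ : a -> c -> Bool
w : g
\w._ : g -> g
  unify Bool ~ Bool
  unify Bool ~ Bool
  unify g -> g ~ Bool -> h
  unify g ~ Bool
  unify Bool ~ h
_ _ : Bool
let v : Bool
let q : Bool
\p._ : i -> Int
  unify a -> c -> Bool ~ (i -> Int) -> j
  unify a ~ i -> Int
  unify c -> Bool ~ j
_ _ : c -> Bool

Answer: a -> Bool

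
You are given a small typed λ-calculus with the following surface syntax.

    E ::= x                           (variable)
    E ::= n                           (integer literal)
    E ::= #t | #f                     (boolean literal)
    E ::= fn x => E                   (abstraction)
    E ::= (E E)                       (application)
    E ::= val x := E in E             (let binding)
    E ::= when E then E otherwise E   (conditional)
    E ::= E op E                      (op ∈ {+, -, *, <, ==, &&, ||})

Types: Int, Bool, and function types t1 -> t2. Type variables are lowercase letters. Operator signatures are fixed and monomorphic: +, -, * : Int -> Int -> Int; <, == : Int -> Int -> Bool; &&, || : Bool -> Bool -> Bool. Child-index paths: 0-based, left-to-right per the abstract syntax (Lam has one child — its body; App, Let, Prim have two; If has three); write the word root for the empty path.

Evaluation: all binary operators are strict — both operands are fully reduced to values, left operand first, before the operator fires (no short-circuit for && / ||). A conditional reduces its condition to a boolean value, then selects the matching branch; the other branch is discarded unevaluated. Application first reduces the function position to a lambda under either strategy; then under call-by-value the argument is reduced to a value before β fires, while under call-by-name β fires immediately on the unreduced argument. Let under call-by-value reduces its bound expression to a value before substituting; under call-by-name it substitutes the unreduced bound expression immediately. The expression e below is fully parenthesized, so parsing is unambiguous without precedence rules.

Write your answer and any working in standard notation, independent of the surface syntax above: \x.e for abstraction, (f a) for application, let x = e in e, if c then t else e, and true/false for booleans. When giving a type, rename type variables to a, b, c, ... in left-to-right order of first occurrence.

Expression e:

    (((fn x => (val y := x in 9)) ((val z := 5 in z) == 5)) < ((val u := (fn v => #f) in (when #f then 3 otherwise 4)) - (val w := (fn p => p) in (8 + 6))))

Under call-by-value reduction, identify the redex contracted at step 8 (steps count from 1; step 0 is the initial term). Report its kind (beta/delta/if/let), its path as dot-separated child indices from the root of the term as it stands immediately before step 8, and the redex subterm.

Derivation:
step 0: (((\x.(let y = x in 9)) ((let z = 5 in z) == 5)) < ((let u = (\v.false) in (if false then 3 else 4)) - (let w = (\p.p) in (8 + 6))))
step 1: [let@0.1.0] (((\x.(let y = x in 9)) (5 == 5)) < ((let u = (\v.false) in (if false then 3 else 4)) - (let w = (\p.p) in (8 + 6))))
step 2: [delta@0.1] (((\x.(let y = x in 9)) true) < ((let u = (\v.false) in (if false then 3 else 4)) - (let w = (\p.p) in (8 + 6))))
step 3: [beta@0] ((let y = true in 9) < ((let u = (\v.false) in (if false then 3 else 4)) - (let w = (\p.p) in (8 + 6))))
step 4: [let@0] (9 < ((let u = (\v.false) in (if false then 3 else 4)) - (let w = (\p.p) in (8 + 6))))
step 5: [let@1.0] (9 < ((if false then 3 else 4) - (let w = (\p.p) in (8 + 6))))
step 6: [if@1.0] (9 < (4 - (let w = (\p.p) in (8 + 6))))
step 7: [let@1.1] (9 < (4 - (8 + 6)))
step 8: [delta@1.1] (9 < (4 - 14))

Answer: delta at 1.1 : (8 + 6)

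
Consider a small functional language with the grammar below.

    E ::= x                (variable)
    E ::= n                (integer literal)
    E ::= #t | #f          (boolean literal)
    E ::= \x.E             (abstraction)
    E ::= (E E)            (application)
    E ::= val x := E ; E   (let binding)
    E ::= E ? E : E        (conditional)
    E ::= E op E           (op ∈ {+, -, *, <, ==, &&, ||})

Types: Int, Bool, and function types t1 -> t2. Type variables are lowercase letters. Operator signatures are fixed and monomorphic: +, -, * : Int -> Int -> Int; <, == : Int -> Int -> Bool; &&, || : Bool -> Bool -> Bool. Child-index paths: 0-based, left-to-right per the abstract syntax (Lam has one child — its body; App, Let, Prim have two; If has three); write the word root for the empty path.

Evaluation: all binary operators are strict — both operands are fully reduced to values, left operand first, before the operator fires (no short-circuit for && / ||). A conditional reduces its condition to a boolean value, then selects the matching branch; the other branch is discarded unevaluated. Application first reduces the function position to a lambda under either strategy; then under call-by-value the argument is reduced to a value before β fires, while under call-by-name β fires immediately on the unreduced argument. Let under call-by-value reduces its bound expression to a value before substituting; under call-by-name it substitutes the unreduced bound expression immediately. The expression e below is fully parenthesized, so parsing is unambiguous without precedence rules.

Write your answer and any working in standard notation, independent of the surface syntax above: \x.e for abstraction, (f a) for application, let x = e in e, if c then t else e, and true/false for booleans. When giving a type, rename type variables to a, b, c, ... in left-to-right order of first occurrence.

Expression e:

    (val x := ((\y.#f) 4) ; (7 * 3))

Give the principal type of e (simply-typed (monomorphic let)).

Trace:
\y._ : a -> Bool
  unify a -> Bool ~ Int -> b
  unify a ~ Int
  unify Bool ~ b
_ _ : Bool
let x : Bool
  unify Int ~ Int
  unify Int ~ Int

Answer: Int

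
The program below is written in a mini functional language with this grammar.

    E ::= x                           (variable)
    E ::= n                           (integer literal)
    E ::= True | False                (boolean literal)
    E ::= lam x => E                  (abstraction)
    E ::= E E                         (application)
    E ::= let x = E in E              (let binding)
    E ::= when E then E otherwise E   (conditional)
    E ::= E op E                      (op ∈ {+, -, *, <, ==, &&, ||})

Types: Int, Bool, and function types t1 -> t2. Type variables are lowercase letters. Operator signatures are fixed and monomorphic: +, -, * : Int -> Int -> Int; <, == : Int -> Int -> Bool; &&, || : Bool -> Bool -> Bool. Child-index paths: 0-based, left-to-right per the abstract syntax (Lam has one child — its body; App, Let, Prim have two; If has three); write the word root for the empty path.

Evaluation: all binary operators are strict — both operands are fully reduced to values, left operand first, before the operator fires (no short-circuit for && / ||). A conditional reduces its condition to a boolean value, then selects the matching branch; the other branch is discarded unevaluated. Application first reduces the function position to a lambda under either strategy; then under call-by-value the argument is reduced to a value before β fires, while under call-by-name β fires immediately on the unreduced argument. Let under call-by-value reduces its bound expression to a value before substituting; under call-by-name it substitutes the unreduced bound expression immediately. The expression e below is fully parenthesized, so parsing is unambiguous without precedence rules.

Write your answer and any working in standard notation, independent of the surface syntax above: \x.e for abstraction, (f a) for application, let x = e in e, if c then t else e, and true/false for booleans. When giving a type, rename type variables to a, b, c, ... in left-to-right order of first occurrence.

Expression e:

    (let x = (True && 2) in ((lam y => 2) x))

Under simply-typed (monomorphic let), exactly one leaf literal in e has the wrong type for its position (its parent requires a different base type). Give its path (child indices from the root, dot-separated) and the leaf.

Answer: 0.1 : 2

Working:
  unify Bool ~ Bool
  unify Int ~ Bool
  FAIL: mismatch Int ~ Bool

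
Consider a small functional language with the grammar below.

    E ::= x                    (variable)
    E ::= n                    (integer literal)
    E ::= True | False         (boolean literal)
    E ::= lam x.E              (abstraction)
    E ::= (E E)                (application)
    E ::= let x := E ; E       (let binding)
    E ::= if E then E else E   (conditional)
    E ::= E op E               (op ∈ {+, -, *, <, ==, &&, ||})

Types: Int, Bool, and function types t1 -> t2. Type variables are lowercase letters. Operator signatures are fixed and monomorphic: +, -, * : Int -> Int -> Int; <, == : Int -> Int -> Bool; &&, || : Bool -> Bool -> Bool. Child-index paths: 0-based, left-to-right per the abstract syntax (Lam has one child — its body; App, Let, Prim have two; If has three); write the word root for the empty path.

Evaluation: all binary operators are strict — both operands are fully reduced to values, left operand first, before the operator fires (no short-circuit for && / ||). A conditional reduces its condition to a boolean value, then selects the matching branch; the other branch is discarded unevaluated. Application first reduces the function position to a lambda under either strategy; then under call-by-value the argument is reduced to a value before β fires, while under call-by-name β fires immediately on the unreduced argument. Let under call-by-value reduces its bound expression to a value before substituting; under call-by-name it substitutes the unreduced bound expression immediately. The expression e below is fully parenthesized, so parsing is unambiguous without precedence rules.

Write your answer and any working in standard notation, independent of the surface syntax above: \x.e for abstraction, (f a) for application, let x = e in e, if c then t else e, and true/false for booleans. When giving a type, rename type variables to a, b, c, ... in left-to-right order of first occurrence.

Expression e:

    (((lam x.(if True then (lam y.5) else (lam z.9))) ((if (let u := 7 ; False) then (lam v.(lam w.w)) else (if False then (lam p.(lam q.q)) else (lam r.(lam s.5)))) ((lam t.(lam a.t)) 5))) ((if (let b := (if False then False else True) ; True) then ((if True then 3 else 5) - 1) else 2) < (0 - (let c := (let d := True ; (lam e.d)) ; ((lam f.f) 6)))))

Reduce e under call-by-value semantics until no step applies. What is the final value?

Answer: 5

Working:
step 0: (((\x.(if true then (\y.5) else (\z.9))) ((if (let u = 7 in false) then (\v.(\w.w)) else (if false then (\p.(\q.q)) else (\r.(\s.5)))) ((\t.(\a.t)) 5))) ((if (let b = (if false then false else true) in true) then ((if true then 3 else 5) - 1) else 2) < (0 - (let c = (let d = true in (\e.d)) in ((\f.f) 6)))))
step 1: [let@0.1.0.0] (((\x.(if true then (\y.5) else (\z.9))) ((if false then (\v.(\w.w)) else (if false then (\p.(\q.q)) else (\r.(\s.5)))) ((\t.(\a.t)) 5))) ((if (let b = (if false then false else true) in true) then ((if true then 3 else 5) - 1) else 2) < (0 - (let c = (let d = true in (\e.d)) in ((\f.f) 6)))))
step 2: [if@0.1.0] (((\x.(if true then (\y.5) else (\z.9))) ((if false then (\p.(\q.q)) else (\r.(\s.5))) ((\t.(\a.t)) 5))) ((if (let b = (if false then false else true) in true) then ((if true then 3 else 5) - 1) else 2) < (0 - (let c = (let d = true in (\e.d)) in ((\f.f) 6)))))
step 3: [if@0.1.0] (((\x.(if true then (\y.5) else (\z.9))) ((\r.(\s.5)) ((\t.(\a.t)) 5))) ((if (let b = (if false then false else true) in true) then ((if true then 3 else 5) - 1) else 2) < (0 - (let c = (let d = true in (\e.d)) in ((\f.f) 6)))))
step 4: [beta@0.1.1] (((\x.(if true then (\y.5) else (\z.9))) ((\r.(\s.5)) (\a.5))) ((if (let b = (if false then false else true) in true) then ((if true then 3 else 5) - 1) else 2) < (0 - (let c = (let d = true in (\e.d)) in ((\f.f) 6)))))
step 5: [beta@0.1] (((\x.(if true then (\y.5) else (\z.9))) (\s.5)) ((if (let b = (if false then false else true) in true) then ((if true then 3 else 5) - 1) else 2) < (0 - (let c = (let d = true in (\e.d)) in ((\f.f) 6)))))
step 6: [beta@0] ((if true then (\y.5) else (\z.9)) ((if (let b = (if false then false else true) in true) then ((if true then 3 else 5) - 1) else 2) < (0 - (let c = (let d = true in (\e.d)) in ((\f.f) 6)))))
step 7: [if@0] ((\y.5) ((if (let b = (if false then false else true) in true) then ((if true then 3 else 5) - 1) else 2) < (0 - (let c = (let d = true in (\e.d)) in ((\f.f) 6)))))
step 8: [if@1.0.0.0] ((\y.5) ((if (let b = true in true) then ((if true then 3 else 5) - 1) else 2) < (0 - (let c = (let d = true in (\e.d)) in ((\f.f) 6)))))
step 9: [let@1.0.0] ((\y.5) ((if true then ((if true then 3 else 5) - 1) else 2) < (0 - (let c = (let d = true in (\e.d)) in ((\f.f) 6)))))
step 10: [if@1.0] ((\y.5) (((if true then 3 else 5) - 1) < (0 - (let c = (let d = true in (\e.d)) in ((\f.f) 6)))))
step 11: [if@1.0.0] ((\y.5) ((3 - 1) < (0 - (let c = (let d = true in (\e.d)) in ((\f.f) 6)))))
step 12: [delta@1.0] ((\y.5) (2 < (0 - (let c = (let d = true in (\e.d)) in ((\f.f) 6)))))
step 13: [let@1.1.1.0] ((\y.5) (2 < (0 - (let c = (\e.true) in ((\f.f) 6)))))
step 14: [let@1.1.1] ((\y.5) (2 < (0 - ((\f.f) 6))))
step 15: [beta@1.1.1] ((\y.5) (2 < (0 - 6)))
step 16: [delta@1.1] ((\y.5) (2 < -6))
step 17: [delta@1] ((\y.5) false)
step 18: [beta@root] 5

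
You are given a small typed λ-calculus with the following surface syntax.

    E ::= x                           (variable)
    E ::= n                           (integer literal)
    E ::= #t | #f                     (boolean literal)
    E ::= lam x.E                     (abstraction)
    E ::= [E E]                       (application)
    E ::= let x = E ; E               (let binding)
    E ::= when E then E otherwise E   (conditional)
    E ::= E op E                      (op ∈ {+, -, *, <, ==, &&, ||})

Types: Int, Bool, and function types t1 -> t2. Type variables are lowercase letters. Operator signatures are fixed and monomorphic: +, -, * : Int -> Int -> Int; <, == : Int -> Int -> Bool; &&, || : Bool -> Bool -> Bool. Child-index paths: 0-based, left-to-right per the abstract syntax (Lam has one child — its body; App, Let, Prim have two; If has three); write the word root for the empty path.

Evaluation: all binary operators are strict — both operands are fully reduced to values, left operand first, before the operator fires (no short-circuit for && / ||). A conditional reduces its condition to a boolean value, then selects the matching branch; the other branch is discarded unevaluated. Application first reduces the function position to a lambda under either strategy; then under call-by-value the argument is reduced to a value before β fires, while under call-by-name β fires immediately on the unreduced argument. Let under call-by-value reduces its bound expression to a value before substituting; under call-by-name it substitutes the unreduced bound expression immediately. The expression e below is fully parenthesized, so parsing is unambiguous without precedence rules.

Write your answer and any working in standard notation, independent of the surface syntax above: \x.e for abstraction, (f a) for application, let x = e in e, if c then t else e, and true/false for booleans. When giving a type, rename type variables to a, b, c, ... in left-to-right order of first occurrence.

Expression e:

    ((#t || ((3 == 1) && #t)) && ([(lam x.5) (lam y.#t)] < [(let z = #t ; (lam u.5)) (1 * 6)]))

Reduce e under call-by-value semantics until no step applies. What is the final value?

Trace:
step 0: ((true || ((3 == 1) && true)) && (((\x.5) (\y.true)) < ((let z = true in (\u.5)) (1 * 6))))
step 1: [delta@0.1.0] ((true || (false && true)) && (((\x.5) (\y.true)) < ((let z = true in (\u.5)) (1 * 6))))
step 2: [delta@0.1] ((true || false) && (((\x.5) (\y.true)) < ((let z = true in (\u.5)) (1 * 6))))
step 3: [delta@0] (true && (((\x.5) (\y.true)) < ((let z = true in (\u.5)) (1 * 6))))
step 4: [beta@1.0] (true && (5 < ((let z = true in (\u.5)) (1 * 6))))
step 5: [let@1.1.0] (true && (5 < ((\u.5) (1 * 6))))
step 6: [delta@1.1.1] (true && (5 < ((\u.5) 6)))
step 7: [beta@1.1] (true && (5 < 5))
step 8: [delta@1] (true && false)
step 9: [delta@root] false

Answer: false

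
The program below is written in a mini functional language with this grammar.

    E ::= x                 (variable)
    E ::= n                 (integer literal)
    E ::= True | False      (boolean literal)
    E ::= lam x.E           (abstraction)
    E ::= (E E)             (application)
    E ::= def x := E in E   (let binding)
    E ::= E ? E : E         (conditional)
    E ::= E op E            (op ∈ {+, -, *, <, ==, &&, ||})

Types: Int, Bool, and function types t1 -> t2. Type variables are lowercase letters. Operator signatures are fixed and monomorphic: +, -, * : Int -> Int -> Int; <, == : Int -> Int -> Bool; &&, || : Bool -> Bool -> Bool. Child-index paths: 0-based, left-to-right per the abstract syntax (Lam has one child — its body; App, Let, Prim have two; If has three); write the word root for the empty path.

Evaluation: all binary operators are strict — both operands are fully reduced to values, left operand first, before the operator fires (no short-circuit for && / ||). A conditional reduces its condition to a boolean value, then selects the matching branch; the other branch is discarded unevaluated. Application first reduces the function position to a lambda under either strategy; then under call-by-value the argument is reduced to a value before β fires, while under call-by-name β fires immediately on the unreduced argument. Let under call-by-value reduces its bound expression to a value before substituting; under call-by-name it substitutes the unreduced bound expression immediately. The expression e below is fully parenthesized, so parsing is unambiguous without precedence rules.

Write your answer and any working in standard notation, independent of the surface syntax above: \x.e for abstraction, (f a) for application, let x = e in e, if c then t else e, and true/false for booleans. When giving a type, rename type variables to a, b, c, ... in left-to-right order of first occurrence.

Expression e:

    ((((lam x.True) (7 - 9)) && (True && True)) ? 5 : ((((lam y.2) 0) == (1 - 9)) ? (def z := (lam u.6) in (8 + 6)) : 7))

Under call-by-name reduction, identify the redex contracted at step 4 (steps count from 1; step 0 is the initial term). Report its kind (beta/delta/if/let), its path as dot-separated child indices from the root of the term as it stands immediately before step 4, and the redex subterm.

Trace:
step 0: (if (((\x.true) (7 - 9)) && (true && true)) then 5 else (if (((\y.2) 0) == (1 - 9)) then (let z = (\u.6) in (8 + 6)) else 7))
step 1: [beta@0.0] (if (true && (true && true)) then 5 else (if (((\y.2) 0) == (1 - 9)) then (let z = (\u.6) in (8 + 6)) else 7))
step 2: [delta@0.1] (if (true && true) then 5 else (if (((\y.2) 0) == (1 - 9)) then (let z = (\u.6) in (8 + 6)) else 7))
step 3: [delta@0] (if true then 5 else (if (((\y.2) 0) == (1 - 9)) then (let z = (\u.6) in (8 + 6)) else 7))
step 4: [if@root] 5

Answer: if at root : (if true then 5 else (if (((\y.2) 0) == (1 - 9)) then (let z = (\u.6) in (8 + 6)) else 7))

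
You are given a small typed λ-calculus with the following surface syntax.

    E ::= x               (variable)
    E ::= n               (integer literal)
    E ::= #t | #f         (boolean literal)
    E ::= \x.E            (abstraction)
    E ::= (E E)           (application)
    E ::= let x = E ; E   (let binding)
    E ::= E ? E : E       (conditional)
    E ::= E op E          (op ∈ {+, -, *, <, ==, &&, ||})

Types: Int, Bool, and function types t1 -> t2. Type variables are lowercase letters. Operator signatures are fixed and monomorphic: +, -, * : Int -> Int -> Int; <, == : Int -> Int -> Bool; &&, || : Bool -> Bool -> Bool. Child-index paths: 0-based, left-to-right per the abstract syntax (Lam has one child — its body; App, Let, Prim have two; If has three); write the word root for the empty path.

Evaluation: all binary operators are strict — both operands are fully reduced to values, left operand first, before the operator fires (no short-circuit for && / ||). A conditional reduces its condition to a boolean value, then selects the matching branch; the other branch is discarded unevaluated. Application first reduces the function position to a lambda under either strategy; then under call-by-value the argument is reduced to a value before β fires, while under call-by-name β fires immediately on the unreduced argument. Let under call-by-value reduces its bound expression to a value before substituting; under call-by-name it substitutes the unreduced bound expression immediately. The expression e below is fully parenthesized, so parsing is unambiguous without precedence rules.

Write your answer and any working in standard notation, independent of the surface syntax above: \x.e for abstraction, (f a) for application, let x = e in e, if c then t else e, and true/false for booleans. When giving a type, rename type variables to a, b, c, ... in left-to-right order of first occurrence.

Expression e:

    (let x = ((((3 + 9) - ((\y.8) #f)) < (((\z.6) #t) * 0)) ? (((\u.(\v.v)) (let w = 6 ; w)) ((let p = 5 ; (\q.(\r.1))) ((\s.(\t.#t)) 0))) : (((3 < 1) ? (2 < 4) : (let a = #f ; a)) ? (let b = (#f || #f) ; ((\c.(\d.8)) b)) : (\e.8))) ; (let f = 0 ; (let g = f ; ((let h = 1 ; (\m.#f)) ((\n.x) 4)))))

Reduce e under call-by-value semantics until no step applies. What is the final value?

Derivation:
step 0: (let x = (if (((3 + 9) - ((\y.8) false)) < (((\z.6) true) * 0)) then (((\u.(\v.v)) (let w = 6 in w)) ((let p = 5 in (\q.(\r.1))) ((\s.(\t.true)) 0))) else (if (if (3 < 1) then (2 < 4) else (let a = false in a)) then (let b = (false || false) in ((\c.(\d.8)) b)) else (\e.8))) in (let f = 0 in (let g = f in ((let h = 1 in (\m.false)) ((\n.x) 4)))))
step 1: [delta@0.0.0.0] (let x = (if ((12 - ((\y.8) false)) < (((\z.6) true) * 0)) then (((\u.(\v.v)) (let w = 6 in w)) ((let p = 5 in (\q.(\r.1))) ((\s.(\t.true)) 0))) else (if (if (3 < 1) then (2 < 4) else (let a = false in a)) then (let b = (false || false) in ((\c.(\d.8)) b)) else (\e.8))) in (let f = 0 in (let g = f in ((let h = 1 in (\m.false)) ((\n.x) 4)))))
step 2: [beta@0.0.0.1] (let x = (if ((12 - 8) < (((\z.6) true) * 0)) then (((\u.(\v.v)) (let w = 6 in w)) ((let p = 5 in (\q.(\r.1))) ((\s.(\t.true)) 0))) else (if (if (3 < 1) then (2 < 4) else (let a = false in a)) then (let b = (false || false) in ((\c.(\d.8)) b)) else (\e.8))) in (let f = 0 in (let g = f in ((let h = 1 in (\m.false)) ((\n.x) 4)))))
step 3: [delta@0.0.0] (let x = (if (4 < (((\z.6) true) * 0)) then (((\u.(\v.v)) (let w = 6 in w)) ((let p = 5 in (\q.(\r.1))) ((\s.(\t.true)) 0))) else (if (if (3 < 1) then (2 < 4) else (let a = false in a)) then (let b = (false || false) in ((\c.(\d.8)) b)) else (\e.8))) in (let f = 0 in (let g = f in ((let h = 1 in (\m.false)) ((\n.x) 4)))))
step 4: [beta@0.0.1.0] (let x = (if (4 < (6 * 0)) then (((\u.(\v.v)) (let w = 6 in w)) ((let p = 5 in (\q.(\r.1))) ((\s.(\t.true)) 0))) else (if (if (3 < 1) then (2 < 4) else (let a = false in a)) then (let b = (false || false) in ((\c.(\d.8)) b)) else (\e.8))) in (let f = 0 in (let g = f in ((let h = 1 in (\m.false)) ((\n.x) 4)))))
step 5: [delta@0.0.1] (let x = (if (4 < 0) then (((\u.(\v.v)) (let w = 6 in w)) ((let p = 5 in (\q.(\r.1))) ((\s.(\t.true)) 0))) else (if (if (3 < 1) then (2 < 4) else (let a = false in a)) then (let b = (false || false) in ((\c.(\d.8)) b)) else (\e.8))) in (let f = 0 in (let g = f in ((let h = 1 in (\m.false)) ((\n.x) 4)))))
step 6: [delta@0.0] (let x = (if false then (((\u.(\v.v)) (let w = 6 in w)) ((let p = 5 in (\q.(\r.1))) ((\s.(\t.true)) 0))) else (if (if (3 < 1) then (2 < 4) else (let a = false in a)) then (let b = (false || false) in ((\c.(\d.8)) b)) else (\e.8))) in (let f = 0 in (let g = f in ((let h = 1 in (\m.false)) ((\n.x) 4)))))
step 7: [if@0] (let x = (if (if (3 < 1) then (2 < 4) else (let a = false in a)) then (let b = (false || false) in ((\c.(\d.8)) b)) else (\e.8)) in (let f = 0 in (let g = f in ((let h = 1 in (\m.false)) ((\n.x) 4)))))
step 8: [delta@0.0.0] (let x = (if (if false then (2 < 4) else (let a = false in a)) then (let b = (false || false) in ((\c.(\d.8)) b)) else (\e.8)) in (let f = 0 in (let g = f in ((let h = 1 in (\m.false)) ((\n.x) 4)))))
step 9: [if@0.0] (let x = (if (let a = false in a) then (let b = (false || false) in ((\c.(\d.8)) b)) else (\e.8)) in (let f = 0 in (let g = f in ((let h = 1 in (\m.false)) ((\n.x) 4)))))
step 10: [let@0.0] (let x = (if false then (let b = (false || false) in ((\c.(\d.8)) b)) else (\e.8)) in (let f = 0 in (let g = f in ((let h = 1 in (\m.false)) ((\n.x) 4)))))
step 11: [if@0] (let x = (\e.8) in (let f = 0 in (let g = f in ((let h = 1 in (\m.false)) ((\n.x) 4)))))
step 12: [let@root] (let f = 0 in (let g = f in ((let h = 1 in (\m.false)) ((\n.(\e.8)) 4))))
step 13: [let@root] (let g = 0 in ((let h = 1 in (\m.false)) ((\n.(\e.8)) 4)))
step 14: [let@root] ((let h = 1 in (\m.false)) ((\n.(\e.8)) 4))
step 15: [let@0] ((\m.false) ((\n.(\e.8)) 4))
step 16: [beta@1] ((\m.false) (\e.8))
step 17: [beta@root] false

Answer: false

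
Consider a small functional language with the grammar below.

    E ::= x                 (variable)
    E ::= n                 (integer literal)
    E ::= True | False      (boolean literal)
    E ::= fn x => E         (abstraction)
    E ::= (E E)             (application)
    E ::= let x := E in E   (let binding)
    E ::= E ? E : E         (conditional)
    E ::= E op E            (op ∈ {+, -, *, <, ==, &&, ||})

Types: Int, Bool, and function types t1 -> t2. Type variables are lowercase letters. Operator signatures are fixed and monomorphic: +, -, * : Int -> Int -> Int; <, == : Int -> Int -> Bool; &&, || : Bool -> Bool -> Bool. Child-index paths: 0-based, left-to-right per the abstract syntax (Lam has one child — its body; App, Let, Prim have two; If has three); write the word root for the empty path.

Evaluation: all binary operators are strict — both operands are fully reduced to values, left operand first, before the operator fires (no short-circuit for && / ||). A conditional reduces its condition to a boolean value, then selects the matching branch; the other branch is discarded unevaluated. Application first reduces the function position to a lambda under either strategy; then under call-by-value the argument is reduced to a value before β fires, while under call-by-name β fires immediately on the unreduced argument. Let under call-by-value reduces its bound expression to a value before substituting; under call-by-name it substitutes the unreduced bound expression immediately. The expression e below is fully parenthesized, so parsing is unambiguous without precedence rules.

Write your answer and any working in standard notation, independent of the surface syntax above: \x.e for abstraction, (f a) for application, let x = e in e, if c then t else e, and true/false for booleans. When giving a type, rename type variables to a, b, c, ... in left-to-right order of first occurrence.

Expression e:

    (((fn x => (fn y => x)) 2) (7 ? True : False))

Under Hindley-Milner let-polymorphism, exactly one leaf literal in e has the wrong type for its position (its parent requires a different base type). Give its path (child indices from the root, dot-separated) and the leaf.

Derivation:
x : a
\y._ : b -> a
\x._ : a -> b -> a
  unify a -> b -> a ~ Int -> c
  unify a ~ Int
  unify b -> Int ~ c
_ _ : b -> Int
  unify Int ~ Bool
  FAIL: mismatch Int ~ Bool

Answer: 1.0 : 7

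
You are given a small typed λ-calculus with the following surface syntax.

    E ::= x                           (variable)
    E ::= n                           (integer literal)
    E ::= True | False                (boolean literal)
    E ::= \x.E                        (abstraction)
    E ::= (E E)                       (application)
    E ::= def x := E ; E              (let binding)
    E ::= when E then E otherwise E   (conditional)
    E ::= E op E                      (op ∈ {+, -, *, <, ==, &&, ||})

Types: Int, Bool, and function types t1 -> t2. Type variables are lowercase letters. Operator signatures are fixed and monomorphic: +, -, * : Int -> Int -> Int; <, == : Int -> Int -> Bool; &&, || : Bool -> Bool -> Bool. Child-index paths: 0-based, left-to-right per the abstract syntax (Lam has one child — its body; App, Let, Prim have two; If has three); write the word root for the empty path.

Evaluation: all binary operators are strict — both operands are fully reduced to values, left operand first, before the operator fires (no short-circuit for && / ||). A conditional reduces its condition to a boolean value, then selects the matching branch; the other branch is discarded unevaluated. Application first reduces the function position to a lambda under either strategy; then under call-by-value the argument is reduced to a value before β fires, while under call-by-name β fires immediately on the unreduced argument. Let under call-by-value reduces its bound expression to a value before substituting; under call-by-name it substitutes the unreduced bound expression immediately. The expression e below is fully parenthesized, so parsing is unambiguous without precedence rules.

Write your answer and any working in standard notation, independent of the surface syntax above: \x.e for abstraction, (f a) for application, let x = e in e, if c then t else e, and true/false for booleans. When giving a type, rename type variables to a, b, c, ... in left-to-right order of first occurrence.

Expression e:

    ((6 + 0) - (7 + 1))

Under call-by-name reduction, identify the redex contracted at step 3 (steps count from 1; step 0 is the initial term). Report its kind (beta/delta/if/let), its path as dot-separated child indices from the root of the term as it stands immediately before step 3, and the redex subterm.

Answer: delta at root : (6 - 8)

Working:
step 0: ((6 + 0) - (7 + 1))
step 1: [delta@0] (6 - (7 + 1))
step 2: [delta@1] (6 - 8)
step 3: [delta@root] -2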